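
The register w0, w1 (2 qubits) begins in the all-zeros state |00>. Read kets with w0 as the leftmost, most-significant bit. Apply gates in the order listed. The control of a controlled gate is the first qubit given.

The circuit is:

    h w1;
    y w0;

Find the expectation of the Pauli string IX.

The expectation value of IX is 1.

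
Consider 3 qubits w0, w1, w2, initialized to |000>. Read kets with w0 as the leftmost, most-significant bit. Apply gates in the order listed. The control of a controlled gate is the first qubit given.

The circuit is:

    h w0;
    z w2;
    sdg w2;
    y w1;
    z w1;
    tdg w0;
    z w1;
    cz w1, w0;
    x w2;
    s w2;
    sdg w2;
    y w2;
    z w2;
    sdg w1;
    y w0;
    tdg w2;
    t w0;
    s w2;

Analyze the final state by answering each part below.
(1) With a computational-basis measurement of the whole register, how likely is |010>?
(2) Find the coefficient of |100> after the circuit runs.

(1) A full measurement returns |010> with probability 1/2.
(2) |100> carries amplitude 0 in the final state.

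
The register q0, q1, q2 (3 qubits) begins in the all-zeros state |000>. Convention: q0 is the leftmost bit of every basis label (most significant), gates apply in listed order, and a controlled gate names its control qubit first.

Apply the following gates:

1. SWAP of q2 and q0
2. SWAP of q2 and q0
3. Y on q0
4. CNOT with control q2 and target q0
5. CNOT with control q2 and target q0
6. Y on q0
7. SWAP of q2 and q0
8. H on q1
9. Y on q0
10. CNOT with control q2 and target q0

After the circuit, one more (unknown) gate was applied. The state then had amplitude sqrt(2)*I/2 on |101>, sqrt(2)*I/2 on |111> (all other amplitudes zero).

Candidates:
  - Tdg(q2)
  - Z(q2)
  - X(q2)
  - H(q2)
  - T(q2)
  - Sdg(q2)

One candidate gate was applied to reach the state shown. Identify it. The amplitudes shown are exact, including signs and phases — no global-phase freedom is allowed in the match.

It was X(q2) that produced the state shown.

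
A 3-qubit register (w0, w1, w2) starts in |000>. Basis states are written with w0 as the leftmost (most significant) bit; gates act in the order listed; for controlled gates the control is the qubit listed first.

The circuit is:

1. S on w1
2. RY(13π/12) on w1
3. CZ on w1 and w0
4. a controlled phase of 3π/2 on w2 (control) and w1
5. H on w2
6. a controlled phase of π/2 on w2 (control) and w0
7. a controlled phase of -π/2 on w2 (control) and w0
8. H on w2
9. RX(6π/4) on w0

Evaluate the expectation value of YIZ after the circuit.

The expectation value of YIZ is 1.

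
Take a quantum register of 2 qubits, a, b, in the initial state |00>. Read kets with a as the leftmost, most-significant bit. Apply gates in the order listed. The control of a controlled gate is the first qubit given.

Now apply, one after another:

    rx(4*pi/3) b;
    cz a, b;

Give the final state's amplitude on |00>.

The amplitude on |00> is -1/2.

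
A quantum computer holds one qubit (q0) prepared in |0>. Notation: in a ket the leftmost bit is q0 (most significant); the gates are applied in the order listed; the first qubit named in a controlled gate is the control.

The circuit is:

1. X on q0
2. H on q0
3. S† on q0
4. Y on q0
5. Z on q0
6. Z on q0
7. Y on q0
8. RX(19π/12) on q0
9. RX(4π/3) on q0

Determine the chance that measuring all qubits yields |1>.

Outcome |1> occurs with probability -sqrt(6)/8 + sqrt(2)/8 + 1/2. Key observation: the block from step 4 through step 7 cancels to the identity and can be dropped.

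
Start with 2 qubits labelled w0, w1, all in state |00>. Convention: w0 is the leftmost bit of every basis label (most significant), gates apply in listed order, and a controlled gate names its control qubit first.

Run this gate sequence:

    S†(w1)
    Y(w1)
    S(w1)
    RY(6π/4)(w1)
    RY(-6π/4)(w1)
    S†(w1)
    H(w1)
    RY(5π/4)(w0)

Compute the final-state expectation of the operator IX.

The expectation value of IX is -1. Key observation: the block from step 3 through step 6 cancels to the identity and can be dropped.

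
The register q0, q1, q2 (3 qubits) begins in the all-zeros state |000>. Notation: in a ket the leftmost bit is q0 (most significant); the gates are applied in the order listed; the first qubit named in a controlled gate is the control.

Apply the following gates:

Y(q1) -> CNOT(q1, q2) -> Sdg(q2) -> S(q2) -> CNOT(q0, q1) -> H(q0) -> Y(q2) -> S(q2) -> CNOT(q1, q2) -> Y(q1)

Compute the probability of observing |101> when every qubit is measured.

The probability of measuring |101> is 1/2.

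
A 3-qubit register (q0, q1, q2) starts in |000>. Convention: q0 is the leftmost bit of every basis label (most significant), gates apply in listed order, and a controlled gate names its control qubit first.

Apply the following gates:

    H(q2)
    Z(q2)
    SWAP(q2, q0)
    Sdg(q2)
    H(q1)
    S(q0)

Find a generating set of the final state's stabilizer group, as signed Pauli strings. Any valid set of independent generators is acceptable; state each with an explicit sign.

The final state is stabilized by the group generated by -YII, +IXI, +IIZ; other independent generating sets are equally valid.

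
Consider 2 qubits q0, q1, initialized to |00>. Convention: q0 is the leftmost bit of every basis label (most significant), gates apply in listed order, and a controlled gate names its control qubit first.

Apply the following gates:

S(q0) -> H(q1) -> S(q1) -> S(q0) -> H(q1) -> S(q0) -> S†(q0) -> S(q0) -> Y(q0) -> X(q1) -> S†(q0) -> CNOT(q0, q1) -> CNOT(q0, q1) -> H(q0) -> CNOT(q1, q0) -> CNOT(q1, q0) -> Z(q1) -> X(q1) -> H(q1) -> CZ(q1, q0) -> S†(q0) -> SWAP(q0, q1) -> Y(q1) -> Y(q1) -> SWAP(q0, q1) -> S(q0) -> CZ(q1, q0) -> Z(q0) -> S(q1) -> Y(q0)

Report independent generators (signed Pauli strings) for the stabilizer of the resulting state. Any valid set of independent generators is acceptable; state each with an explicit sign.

One valid set of independent stabilizer generators is -XI, +IX (any independent generating set of the same group is equally correct).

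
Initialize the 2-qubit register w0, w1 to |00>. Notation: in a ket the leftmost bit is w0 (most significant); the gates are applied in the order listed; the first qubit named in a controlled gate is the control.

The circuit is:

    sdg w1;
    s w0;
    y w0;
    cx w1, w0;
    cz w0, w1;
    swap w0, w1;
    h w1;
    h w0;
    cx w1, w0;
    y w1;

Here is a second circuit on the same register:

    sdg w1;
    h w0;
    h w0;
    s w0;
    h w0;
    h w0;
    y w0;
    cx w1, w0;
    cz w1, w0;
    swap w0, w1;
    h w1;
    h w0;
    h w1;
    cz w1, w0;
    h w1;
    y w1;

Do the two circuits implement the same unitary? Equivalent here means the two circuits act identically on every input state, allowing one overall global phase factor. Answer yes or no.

No — the two circuits implement different unitaries, even allowing a global phase.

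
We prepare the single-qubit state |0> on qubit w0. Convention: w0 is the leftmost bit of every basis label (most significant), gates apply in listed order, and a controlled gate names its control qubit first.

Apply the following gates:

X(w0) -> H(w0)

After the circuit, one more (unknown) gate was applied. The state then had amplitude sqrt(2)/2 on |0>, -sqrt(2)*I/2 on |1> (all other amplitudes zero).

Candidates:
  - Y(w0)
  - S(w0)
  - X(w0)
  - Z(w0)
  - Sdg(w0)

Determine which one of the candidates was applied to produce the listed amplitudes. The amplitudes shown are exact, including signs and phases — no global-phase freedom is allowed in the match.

It was S(w0) that produced the state shown.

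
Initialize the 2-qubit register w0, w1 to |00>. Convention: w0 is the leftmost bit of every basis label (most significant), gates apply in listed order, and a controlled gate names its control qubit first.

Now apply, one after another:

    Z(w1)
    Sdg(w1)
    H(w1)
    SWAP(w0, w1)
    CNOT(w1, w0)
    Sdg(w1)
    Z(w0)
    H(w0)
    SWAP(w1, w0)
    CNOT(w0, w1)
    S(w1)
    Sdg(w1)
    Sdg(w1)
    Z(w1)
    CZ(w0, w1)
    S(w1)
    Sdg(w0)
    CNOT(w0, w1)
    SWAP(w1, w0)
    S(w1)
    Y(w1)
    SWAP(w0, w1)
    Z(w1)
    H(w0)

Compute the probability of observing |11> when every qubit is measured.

Outcome |11> occurs with probability 1/2.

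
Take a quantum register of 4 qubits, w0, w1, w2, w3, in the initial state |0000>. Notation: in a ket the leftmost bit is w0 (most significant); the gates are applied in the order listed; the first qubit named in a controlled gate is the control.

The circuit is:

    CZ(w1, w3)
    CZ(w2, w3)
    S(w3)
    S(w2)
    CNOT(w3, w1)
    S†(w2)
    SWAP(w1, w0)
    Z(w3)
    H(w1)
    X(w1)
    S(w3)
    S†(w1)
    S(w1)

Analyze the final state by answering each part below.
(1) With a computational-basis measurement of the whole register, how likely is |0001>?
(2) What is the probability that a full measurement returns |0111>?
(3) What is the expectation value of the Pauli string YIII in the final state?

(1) A full measurement returns |0001> with probability 0.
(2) Outcome |0111> occurs with probability 0.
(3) The expectation value of YIII is 0.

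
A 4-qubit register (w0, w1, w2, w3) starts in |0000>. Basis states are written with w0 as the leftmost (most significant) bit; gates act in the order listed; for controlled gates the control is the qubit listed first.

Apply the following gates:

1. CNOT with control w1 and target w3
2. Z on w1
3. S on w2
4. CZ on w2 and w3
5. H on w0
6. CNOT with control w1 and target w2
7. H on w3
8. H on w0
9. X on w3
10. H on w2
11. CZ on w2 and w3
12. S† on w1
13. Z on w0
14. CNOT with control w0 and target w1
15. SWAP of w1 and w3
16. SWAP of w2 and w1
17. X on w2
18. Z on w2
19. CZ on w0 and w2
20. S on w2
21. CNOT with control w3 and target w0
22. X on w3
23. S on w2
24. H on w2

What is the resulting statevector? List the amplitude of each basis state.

After the circuit, the state carries amplitude sqrt(2)/2 on |0001>, -sqrt(2)/2 on |0111>, and 0 on every other basis state.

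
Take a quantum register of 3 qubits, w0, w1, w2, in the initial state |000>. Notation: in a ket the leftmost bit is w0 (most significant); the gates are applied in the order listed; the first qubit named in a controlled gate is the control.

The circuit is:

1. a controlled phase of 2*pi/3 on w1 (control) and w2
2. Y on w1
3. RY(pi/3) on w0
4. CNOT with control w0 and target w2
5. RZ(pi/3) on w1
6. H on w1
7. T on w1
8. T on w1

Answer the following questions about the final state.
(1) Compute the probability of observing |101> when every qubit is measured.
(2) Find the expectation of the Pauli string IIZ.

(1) The probability of measuring |101> is 1/8.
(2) The observable IIZ averages to 1/2.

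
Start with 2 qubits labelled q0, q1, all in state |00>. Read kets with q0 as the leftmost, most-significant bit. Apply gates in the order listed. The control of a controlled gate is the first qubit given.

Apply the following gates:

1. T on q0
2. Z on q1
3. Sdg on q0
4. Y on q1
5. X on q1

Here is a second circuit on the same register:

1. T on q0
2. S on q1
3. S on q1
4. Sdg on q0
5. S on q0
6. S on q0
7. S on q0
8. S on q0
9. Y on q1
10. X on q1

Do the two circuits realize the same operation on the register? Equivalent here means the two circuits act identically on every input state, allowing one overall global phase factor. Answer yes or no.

Yes, they are equivalent — the unitaries differ by at most a global phase.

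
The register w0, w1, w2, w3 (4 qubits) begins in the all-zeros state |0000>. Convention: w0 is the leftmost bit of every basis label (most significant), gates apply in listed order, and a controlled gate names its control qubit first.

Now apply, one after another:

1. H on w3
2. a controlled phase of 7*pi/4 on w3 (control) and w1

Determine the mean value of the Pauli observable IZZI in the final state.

The expectation value of IZZI is 1.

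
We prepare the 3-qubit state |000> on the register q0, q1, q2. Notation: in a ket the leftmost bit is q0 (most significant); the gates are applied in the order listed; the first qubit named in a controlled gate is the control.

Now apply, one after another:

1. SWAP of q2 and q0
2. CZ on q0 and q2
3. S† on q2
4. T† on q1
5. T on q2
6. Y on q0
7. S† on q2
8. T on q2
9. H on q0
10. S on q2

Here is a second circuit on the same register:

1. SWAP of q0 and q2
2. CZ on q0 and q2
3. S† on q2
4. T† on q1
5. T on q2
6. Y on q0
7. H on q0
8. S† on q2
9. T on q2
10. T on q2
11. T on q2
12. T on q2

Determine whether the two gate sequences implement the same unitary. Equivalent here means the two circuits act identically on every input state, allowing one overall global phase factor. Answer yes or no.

No — the two circuits implement different unitaries, even allowing a global phase.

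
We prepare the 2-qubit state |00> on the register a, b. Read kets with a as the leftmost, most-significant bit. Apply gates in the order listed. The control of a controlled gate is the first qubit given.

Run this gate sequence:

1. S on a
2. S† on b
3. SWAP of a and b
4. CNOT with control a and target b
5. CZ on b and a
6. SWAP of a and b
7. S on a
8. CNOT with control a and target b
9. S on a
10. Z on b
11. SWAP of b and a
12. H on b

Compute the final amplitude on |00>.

The final state's coefficient on |00> equals sqrt(2)/2.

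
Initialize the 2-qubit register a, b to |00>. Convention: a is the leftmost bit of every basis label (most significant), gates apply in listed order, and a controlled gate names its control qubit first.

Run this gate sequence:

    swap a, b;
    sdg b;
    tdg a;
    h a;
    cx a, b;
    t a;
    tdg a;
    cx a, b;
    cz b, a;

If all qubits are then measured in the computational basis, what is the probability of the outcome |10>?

Outcome |10> occurs with probability 1/2. Key observation: steps 5-8 multiply out to the identity, so the circuit reduces to the remaining gates.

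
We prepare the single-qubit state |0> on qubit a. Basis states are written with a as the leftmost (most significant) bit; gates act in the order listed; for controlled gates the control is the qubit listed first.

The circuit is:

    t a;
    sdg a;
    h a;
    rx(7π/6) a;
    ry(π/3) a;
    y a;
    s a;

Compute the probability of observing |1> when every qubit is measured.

Outcome |1> occurs with probability 1/2 - sqrt(3)/4.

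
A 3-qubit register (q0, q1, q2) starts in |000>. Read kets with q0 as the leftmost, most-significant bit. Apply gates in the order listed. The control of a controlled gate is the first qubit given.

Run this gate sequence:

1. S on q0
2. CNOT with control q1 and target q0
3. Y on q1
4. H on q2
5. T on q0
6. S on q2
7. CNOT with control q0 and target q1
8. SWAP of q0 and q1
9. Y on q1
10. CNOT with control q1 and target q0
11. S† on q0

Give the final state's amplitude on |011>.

|011> carries amplitude -sqrt(2)*I/2 in the final state.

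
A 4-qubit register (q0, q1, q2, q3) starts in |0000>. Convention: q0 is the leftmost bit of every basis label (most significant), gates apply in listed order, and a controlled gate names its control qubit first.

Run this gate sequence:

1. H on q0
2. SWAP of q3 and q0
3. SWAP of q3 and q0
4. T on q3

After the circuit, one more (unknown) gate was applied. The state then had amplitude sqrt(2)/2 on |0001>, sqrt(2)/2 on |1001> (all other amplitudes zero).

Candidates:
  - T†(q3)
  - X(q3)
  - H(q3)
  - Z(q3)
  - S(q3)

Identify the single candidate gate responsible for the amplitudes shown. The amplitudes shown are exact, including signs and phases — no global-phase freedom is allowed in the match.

The applied gate was X(q3). Key observation: gates 2-3 undo each other exactly, leaving only the rest of the circuit to track.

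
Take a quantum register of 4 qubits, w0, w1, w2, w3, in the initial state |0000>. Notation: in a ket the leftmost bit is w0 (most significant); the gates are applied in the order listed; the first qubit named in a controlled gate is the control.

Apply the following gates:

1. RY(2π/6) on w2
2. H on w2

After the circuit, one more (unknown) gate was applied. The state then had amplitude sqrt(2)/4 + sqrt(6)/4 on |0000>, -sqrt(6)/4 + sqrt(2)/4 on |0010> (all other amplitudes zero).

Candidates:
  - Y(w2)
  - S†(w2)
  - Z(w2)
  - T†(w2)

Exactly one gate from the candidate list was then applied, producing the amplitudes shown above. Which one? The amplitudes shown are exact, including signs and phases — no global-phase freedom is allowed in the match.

The applied gate was Z(w2).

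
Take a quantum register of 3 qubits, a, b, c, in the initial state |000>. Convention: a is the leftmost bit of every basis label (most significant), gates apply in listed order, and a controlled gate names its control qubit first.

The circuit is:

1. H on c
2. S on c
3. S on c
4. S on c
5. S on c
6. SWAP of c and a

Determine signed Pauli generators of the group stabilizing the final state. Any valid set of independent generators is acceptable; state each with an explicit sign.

The final state is stabilized by the group generated by +XII, +IZI, +IIZ; other independent generating sets are equally valid.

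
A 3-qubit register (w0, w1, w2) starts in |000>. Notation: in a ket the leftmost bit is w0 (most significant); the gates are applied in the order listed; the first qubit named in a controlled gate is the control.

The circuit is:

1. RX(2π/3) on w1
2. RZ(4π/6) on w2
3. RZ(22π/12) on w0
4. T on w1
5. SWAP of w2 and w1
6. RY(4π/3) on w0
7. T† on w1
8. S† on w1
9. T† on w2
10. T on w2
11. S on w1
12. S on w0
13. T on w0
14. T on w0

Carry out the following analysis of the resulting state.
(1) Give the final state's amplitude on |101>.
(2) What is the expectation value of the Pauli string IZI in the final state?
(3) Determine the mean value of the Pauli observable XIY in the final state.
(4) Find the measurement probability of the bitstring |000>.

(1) The final state's coefficient on |101> equals -3*I/4. Key observation: steps 8-11 multiply out to the identity, so the circuit reduces to the remaining gates.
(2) The expectation value of IZI is 1.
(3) The observable XIY averages to -3*sqrt(2)/8.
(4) Outcome |000> occurs with probability 1/16.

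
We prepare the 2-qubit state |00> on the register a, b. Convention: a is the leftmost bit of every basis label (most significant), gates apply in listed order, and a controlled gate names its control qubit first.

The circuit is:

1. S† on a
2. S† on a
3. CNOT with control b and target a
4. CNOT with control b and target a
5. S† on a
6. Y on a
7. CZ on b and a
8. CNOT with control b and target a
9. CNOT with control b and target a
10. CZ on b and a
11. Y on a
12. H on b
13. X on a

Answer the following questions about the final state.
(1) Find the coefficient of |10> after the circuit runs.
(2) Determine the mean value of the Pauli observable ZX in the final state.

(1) |10> carries amplitude sqrt(2)/2 in the final state. Key observation: the block from step 6 through step 11 cancels to the identity and can be dropped.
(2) The expectation value of ZX is -1.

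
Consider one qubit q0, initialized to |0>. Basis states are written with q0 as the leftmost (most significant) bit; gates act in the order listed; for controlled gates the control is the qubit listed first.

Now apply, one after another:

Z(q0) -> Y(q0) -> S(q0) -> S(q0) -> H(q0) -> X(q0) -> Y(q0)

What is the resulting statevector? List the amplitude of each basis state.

After the circuit, the state carries amplitude -sqrt(2)/2 on |0>, -sqrt(2)/2 on |1>.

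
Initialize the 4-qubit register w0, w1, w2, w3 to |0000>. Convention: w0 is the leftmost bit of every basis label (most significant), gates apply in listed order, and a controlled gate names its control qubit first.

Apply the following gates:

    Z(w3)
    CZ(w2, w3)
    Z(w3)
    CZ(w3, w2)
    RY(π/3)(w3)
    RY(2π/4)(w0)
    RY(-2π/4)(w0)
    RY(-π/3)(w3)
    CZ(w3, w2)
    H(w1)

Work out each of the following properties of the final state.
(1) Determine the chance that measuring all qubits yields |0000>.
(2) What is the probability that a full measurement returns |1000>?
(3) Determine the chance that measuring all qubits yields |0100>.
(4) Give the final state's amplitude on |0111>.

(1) The probability of measuring |0000> is 1/2. Key observation: gates 4-9 undo each other exactly, leaving only the rest of the circuit to track.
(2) A full measurement returns |1000> with probability 0.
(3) A full measurement returns |0100> with probability 1/2.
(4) The amplitude on |0111> is 0.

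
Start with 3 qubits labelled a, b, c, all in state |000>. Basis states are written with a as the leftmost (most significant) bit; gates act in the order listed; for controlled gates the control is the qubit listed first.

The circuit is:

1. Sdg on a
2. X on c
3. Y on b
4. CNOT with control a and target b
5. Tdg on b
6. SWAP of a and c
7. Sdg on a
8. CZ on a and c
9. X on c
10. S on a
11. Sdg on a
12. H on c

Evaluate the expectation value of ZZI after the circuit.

The observable ZZI averages to 1.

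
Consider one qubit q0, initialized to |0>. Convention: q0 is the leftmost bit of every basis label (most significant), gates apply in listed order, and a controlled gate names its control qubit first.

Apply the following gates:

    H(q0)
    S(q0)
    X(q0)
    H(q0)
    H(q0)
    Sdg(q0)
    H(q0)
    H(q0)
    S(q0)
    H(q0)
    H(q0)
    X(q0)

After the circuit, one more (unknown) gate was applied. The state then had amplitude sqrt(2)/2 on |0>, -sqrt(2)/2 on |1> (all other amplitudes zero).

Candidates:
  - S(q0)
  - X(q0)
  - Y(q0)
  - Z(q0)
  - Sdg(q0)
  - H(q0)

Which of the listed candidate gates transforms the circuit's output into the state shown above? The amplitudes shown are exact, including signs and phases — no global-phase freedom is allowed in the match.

The unique candidate consistent with the amplitudes is S(q0).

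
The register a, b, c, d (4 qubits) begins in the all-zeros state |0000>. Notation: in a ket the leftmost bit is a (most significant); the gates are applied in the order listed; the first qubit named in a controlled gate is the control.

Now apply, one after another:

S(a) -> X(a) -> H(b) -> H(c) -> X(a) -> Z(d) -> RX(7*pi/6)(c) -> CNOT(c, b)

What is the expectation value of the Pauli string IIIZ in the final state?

The expectation value of IIIZ is 1.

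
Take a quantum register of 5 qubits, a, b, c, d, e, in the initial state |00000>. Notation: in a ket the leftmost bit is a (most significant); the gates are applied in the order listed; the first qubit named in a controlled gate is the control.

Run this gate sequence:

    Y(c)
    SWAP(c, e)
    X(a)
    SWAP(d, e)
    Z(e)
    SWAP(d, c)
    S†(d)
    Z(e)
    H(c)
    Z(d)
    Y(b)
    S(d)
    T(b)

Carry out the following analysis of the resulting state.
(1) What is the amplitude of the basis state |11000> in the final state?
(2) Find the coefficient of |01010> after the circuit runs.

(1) The amplitude on |11000> is -sqrt(2)*exp(I*pi/4)/2.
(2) The final state's coefficient on |01010> equals 0.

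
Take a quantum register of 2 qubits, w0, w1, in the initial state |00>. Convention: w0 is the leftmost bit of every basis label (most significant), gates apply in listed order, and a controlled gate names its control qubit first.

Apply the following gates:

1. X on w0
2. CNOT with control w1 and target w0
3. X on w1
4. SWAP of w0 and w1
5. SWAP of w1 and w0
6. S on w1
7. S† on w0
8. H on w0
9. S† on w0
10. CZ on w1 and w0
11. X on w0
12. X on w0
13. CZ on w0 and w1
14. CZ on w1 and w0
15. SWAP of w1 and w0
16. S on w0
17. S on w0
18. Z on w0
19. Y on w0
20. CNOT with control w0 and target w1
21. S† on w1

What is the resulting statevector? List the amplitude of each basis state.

After the circuit, the state carries amplitude -sqrt(2)*I/2 on |00>, sqrt(2)*I/2 on |01>, 0 on |10>, 0 on |11>.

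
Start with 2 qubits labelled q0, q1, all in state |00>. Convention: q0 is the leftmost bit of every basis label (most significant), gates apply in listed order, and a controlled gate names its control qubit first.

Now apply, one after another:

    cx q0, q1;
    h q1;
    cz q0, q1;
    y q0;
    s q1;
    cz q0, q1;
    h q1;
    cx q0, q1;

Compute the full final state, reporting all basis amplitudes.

The resulting statevector has amplitude 0 on |00>, 0 on |01>, -1/2 + I/2 on |10>, 1/2 + I/2 on |11>.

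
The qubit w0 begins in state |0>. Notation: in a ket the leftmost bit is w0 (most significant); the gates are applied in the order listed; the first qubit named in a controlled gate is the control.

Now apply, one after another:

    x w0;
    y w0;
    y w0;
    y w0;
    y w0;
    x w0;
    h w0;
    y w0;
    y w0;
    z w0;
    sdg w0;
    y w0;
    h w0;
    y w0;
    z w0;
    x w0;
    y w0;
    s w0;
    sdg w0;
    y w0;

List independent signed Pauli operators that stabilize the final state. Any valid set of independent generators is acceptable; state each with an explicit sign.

The final state is stabilized by the group generated by -Y; other independent generating sets are equally valid. Key observation: gates 1-6 undo each other exactly, leaving only the rest of the circuit to track.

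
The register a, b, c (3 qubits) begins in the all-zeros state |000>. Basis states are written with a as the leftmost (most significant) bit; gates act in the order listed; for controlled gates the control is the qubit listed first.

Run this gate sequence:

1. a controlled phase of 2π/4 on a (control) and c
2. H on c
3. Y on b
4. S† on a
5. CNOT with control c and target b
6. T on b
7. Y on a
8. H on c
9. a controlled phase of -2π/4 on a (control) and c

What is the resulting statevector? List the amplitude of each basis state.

After the circuit, the state carries amplitude 0 on |000>, 0 on |001>, 0 on |010>, 0 on |011>, -1/2 on |100>, -I/2 on |101>, -exp(I*pi/4)/2 on |110>, exp(3*I*pi/4)/2 on |111>.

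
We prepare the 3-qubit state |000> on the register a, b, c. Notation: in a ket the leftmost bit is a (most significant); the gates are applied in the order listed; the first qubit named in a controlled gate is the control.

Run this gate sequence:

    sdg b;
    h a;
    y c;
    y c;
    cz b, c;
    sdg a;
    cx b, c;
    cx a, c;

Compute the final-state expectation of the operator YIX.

In the final state, YIX has expectation -1.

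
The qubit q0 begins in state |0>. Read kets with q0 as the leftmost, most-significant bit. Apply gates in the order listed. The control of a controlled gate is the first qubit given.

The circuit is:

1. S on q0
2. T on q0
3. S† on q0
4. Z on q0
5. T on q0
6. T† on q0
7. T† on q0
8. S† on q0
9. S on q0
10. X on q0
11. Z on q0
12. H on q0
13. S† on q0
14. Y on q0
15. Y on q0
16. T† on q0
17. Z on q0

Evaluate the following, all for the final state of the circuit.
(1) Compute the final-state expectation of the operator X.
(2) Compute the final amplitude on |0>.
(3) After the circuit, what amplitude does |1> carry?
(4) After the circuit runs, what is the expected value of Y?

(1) The observable X averages to -sqrt(2)/2.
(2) |0> carries amplitude -sqrt(2)/2 in the final state.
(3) The final state's coefficient on |1> equals sqrt(2)*exp(I*pi/4)/2.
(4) The observable Y averages to -sqrt(2)/2.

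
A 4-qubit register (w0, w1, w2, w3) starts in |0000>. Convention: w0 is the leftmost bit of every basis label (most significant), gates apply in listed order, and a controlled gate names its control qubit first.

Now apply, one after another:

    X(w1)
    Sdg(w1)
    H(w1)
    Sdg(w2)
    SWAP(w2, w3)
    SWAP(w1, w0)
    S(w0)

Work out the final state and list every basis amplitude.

The final amplitudes are -sqrt(2)*I/2 on |0000>, -sqrt(2)/2 on |1000>, and 0 on every other basis state.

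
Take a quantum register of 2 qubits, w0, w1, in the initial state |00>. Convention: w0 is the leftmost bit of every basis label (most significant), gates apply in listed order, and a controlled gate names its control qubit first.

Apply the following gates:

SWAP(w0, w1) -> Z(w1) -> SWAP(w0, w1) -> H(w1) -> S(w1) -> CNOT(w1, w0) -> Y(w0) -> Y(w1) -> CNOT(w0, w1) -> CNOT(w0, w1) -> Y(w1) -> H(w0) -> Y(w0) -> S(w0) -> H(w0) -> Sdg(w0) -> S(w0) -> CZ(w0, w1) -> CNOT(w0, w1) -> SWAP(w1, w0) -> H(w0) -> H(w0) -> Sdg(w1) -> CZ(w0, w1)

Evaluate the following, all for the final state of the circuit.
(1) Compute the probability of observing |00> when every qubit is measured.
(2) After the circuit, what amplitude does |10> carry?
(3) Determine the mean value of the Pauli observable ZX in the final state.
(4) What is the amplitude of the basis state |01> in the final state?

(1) Outcome |00> occurs with probability 1/4. Key observation: gates 8-11 undo each other exactly, leaving only the rest of the circuit to track.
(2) The final state's coefficient on |10> equals sqrt(2)*(-1 - I)/4.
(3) In the final state, ZX has expectation -1.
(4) |01> carries amplitude sqrt(2)*(1 + I)/4 in the final state.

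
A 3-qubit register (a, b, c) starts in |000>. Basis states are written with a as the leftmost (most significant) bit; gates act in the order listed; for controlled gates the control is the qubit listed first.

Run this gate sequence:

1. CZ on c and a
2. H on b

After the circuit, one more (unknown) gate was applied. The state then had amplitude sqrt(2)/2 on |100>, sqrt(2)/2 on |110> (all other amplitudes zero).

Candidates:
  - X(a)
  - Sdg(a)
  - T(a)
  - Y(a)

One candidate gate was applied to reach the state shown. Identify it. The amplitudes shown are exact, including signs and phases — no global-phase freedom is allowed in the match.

The applied gate was X(a).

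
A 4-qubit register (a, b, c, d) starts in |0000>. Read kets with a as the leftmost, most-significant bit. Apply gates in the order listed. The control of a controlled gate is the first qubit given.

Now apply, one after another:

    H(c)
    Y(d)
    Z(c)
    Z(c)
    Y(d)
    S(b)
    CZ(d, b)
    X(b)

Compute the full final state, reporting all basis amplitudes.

The final amplitudes are sqrt(2)/2 on |0100>, sqrt(2)/2 on |0110>, and 0 on every other basis state. Key observation: gates 2-5 undo each other exactly, leaving only the rest of the circuit to track.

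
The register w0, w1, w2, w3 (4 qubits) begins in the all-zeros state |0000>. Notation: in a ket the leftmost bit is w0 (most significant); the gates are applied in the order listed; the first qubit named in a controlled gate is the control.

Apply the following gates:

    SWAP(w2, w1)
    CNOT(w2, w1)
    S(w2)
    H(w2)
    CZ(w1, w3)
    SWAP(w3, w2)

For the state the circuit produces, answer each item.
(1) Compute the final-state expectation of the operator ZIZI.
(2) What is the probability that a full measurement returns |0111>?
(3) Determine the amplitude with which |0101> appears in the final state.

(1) The expectation value of ZIZI is 1.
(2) Outcome |0111> occurs with probability 0.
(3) |0101> carries amplitude 0 in the final state.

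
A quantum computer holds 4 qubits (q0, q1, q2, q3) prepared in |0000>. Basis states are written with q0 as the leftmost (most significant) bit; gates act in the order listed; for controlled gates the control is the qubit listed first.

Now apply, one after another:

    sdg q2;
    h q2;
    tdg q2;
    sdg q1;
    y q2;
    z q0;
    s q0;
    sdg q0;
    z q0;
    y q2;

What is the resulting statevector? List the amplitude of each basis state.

The final amplitudes are sqrt(2)/2 on |0000>, -sqrt(2)*exp(3*I*pi/4)/2 on |0010>, and 0 on every other basis state. Key observation: gates 5-10 undo each other exactly, leaving only the rest of the circuit to track.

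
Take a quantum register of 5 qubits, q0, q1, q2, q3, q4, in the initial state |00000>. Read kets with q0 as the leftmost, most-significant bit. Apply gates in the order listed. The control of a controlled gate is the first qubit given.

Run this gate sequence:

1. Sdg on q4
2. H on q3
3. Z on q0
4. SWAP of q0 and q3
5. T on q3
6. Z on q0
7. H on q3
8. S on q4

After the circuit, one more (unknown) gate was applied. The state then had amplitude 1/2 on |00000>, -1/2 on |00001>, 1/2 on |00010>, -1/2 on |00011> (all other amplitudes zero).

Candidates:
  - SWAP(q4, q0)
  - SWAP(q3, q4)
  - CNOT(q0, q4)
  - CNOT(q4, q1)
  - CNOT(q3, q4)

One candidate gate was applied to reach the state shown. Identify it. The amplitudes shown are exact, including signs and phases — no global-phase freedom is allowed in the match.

The applied gate was SWAP(q4, q0).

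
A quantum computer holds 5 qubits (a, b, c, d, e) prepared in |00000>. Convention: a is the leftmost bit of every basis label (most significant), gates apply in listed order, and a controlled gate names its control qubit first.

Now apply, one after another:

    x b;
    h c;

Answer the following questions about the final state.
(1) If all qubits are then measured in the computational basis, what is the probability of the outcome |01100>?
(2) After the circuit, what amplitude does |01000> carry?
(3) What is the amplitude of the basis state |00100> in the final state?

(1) A full measurement returns |01100> with probability 1/2.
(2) |01000> carries amplitude sqrt(2)/2 in the final state.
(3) The amplitude on |00100> is 0.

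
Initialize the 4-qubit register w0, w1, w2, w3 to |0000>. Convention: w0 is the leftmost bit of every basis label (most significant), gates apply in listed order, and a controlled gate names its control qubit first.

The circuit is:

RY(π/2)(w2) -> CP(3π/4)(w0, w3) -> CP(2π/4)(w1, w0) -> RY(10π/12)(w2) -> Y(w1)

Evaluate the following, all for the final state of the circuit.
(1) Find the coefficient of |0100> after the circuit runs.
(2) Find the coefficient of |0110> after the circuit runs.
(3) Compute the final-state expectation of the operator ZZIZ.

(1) The amplitude on |0100> is -I/2.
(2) |0110> carries amplitude sqrt(3)*I/2 in the final state.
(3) In the final state, ZZIZ has expectation -1.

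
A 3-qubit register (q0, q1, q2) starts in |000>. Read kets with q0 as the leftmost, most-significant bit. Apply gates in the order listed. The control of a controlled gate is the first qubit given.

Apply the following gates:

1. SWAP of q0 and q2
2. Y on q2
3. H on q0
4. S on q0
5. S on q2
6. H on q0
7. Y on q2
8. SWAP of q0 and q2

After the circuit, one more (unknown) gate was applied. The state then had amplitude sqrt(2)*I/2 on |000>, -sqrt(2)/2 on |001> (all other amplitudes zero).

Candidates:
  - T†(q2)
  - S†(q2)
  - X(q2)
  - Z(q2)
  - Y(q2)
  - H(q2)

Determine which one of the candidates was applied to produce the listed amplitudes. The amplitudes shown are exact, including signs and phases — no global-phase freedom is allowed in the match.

The unique candidate consistent with the amplitudes is H(q2).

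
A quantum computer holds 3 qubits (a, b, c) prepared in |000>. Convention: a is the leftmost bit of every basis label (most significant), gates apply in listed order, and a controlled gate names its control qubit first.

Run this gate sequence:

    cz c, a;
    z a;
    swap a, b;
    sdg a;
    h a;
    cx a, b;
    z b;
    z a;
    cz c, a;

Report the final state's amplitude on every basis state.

The resulting statevector has amplitude sqrt(2)/2 on |000>, sqrt(2)/2 on |110>, and 0 on every other basis state.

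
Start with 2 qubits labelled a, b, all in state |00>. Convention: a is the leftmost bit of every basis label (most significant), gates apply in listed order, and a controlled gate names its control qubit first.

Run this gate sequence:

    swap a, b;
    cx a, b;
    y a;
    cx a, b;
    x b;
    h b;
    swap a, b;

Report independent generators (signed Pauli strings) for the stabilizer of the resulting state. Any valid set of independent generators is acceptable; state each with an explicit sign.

One valid set of independent stabilizer generators is +XI, -IZ (any independent generating set of the same group is equally correct).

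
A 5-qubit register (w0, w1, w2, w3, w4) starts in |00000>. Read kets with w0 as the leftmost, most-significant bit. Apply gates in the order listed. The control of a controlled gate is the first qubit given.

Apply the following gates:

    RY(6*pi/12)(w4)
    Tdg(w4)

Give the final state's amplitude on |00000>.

|00000> carries amplitude sqrt(2)/2 in the final state.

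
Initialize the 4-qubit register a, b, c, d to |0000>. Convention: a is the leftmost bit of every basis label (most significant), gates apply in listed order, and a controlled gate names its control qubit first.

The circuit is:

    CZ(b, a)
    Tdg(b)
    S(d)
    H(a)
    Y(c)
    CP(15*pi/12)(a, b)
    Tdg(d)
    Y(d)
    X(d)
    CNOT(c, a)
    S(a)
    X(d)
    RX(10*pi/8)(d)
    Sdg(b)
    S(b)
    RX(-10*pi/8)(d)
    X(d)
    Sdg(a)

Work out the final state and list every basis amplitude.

After the circuit, the state carries amplitude -sqrt(2)/2 on |0010>, -sqrt(2)/2 on |1010>, and 0 on every other basis state. Key observation: steps 11-18 multiply out to the identity, so the circuit reduces to the remaining gates.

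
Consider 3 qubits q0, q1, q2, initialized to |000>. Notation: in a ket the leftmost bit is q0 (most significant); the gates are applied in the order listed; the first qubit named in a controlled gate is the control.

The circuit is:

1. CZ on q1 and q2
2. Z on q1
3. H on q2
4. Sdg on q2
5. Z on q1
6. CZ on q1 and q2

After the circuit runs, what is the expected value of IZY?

The observable IZY averages to -1.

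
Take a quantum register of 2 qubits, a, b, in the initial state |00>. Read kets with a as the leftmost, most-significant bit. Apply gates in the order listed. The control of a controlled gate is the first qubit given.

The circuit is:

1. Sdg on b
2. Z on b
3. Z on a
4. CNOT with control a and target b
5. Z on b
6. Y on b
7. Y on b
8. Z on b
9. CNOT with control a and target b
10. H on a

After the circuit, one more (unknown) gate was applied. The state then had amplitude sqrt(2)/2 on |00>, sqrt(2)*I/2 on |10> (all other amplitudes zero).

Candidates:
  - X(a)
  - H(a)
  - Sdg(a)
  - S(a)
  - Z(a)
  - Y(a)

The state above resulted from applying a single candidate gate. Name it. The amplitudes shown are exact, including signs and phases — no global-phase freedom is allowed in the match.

It was S(a) that produced the state shown. Key observation: gates 4-9 undo each other exactly, leaving only the rest of the circuit to track.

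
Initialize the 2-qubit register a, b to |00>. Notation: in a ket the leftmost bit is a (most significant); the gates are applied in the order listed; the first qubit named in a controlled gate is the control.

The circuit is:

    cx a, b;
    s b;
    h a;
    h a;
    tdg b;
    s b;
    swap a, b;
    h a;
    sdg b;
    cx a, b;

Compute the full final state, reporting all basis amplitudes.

The resulting statevector has amplitude sqrt(2)/2 on |00>, 0 on |01>, 0 on |10>, sqrt(2)/2 on |11>.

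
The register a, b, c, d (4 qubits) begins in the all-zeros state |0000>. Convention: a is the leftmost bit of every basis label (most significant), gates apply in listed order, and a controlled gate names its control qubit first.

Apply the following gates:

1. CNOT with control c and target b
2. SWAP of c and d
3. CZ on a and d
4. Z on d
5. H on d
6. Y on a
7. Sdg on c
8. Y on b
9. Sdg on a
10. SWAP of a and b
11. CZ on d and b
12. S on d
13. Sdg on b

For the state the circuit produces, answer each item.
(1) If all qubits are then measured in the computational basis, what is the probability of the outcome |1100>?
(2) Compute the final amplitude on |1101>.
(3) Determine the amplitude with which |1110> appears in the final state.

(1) Outcome |1100> occurs with probability 1/2.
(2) The amplitude on |1101> is -sqrt(2)*I/2.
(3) |1110> carries amplitude 0 in the final state.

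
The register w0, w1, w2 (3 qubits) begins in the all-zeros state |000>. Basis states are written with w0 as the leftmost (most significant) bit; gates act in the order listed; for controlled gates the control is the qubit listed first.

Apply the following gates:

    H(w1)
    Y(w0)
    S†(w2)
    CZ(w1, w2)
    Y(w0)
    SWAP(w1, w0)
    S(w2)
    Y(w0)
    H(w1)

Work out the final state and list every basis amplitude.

After the circuit, the state carries amplitude -I/2 on |000>, 0 on |001>, -I/2 on |010>, 0 on |011>, I/2 on |100>, 0 on |101>, I/2 on |110>, 0 on |111>.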